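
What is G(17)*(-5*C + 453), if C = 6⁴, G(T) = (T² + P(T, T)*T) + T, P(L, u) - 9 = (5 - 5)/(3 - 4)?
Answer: -2766393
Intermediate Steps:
P(L, u) = 9 (P(L, u) = 9 + (5 - 5)/(3 - 4) = 9 + 0/(-1) = 9 + 0*(-1) = 9 + 0 = 9)
G(T) = T² + 10*T (G(T) = (T² + 9*T) + T = T² + 10*T)
C = 1296
G(17)*(-5*C + 453) = (17*(10 + 17))*(-5*1296 + 453) = (17*27)*(-6480 + 453) = 459*(-6027) = -2766393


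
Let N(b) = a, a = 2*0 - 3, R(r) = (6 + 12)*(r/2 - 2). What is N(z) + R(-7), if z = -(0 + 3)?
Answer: -102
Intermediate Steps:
z = -3 (z = -1*3 = -3)
R(r) = -36 + 9*r (R(r) = 18*(r*(1/2) - 2) = 18*(r/2 - 2) = 18*(-2 + r/2) = -36 + 9*r)
a = -3 (a = 0 - 3 = -3)
N(b) = -3
N(z) + R(-7) = -3 + (-36 + 9*(-7)) = -3 + (-36 - 63) = -3 - 99 = -102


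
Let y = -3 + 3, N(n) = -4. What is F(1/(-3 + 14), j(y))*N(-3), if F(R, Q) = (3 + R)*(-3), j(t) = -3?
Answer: 408/11 ≈ 37.091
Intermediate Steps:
y = 0
F(R, Q) = -9 - 3*R
F(1/(-3 + 14), j(y))*N(-3) = (-9 - 3/(-3 + 14))*(-4) = (-9 - 3/11)*(-4) = -102/11*(-4) = 408/11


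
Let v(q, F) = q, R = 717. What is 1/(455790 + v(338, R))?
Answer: 1/456128 ≈ 2.1924e-6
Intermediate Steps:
1/(455790 + v(338, R)) = 1/(455790 + 338) = 1/456128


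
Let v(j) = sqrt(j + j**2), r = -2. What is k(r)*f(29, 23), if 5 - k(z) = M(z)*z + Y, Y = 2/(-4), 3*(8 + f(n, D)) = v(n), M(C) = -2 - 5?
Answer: 68 - 17*sqrt(870)/6 ≈ -15.571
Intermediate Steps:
M(C) = -7
f(n, D) = -8 + sqrt(n*(1 + n))/3
Y = -1/2 (Y = 2*(-1/4) = -1/2 ≈ -0.50000)
k(z) = 11/2 + 7*z (k(z) = 5 - (-7*z - 1/2) = 5 - (-1/2 - 7*z) = 5 + (1/2 + 7*z) = 11/2 + 7*z)
k(r)*f(29, 23) = (11/2 + 7*(-2))*(-8 + sqrt(29*(1 + 29))/3) = (11/2 - 14)*(-8 + sqrt(29*30)/3) = -17*(-8 + sqrt(870)/3)/2 = 68 - 17*sqrt(870)/6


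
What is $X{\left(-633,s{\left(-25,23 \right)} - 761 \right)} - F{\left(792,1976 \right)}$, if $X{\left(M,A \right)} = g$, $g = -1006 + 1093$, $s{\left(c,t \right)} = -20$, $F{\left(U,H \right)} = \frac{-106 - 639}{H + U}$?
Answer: $\frac{241561}{2768} \approx 87.269$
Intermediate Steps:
$F{\left(U,H \right)} = - \frac{745}{H + U}$
$g = 87$
$X{\left(M,A \right)} = 87$
$X{\left(-633,s{\left(-25,23 \right)} - 761 \right)} - F{\left(792,1976 \right)} = 87 - - \frac{745}{1976 + 792} = 87 - - \frac{745}{2768} = 87 + \frac{745}{2768} = \frac{241561}{2768}$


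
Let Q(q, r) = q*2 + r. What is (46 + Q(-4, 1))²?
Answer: 1521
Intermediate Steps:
Q(q, r) = r + 2*q (Q(q, r) = 2*q + r = r + 2*q)
(46 + Q(-4, 1))² = (46 + (1 + 2*(-4)))² = (46 + (1 - 8))² = (46 - 7)² = 39² = 1521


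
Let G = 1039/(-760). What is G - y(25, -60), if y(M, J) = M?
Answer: -20039/760 ≈ -26.367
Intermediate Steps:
G = -1039/760 (G = 1039*(-1/760) = -1039/760 ≈ -1.3671)
G - y(25, -60) = -1039/760 - 1*25 = -1039/760 - 25 = -20039/760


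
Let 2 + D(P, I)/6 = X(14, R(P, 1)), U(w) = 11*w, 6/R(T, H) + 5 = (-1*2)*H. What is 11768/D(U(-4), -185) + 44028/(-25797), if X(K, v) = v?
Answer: -88764043/128985 ≈ -688.17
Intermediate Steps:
R(T, H) = 6/(-5 - 2*H) (R(T, H) = 6/(-5 + (-1*2)*H) = 6/(-5 - 2*H))
D(P, I) = -120/7 (D(P, I) = -12 + 6*(-6/(5 + 2*1)) = -12 + 6*(-6/(5 + 2)) = -12 + 6*(-6/7) = -12 - 36/7 = -120/7)
11768/D(U(-4), -185) + 44028/(-25797) = 11768/(-120/7) + 44028/(-25797) = 11768*(-7/120) + 44028*(-1/25797) = -10297/15 - 14676/8599 = -88764043/128985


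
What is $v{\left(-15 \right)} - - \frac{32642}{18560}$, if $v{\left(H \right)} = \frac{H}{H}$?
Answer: $\frac{25601}{9280} \approx 2.7587$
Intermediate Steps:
$v{\left(H \right)} = 1$
$v{\left(-15 \right)} - - \frac{32642}{18560} = 1 - - \frac{32642}{18560} = 1 - \left(-32642\right) \frac{1}{18560} = 1 - - \frac{16321}{9280} = 1 + \frac{16321}{9280} = \frac{25601}{9280}$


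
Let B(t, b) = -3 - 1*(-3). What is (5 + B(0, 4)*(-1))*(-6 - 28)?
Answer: -170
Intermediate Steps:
B(t, b) = 0 (B(t, b) = -3 + 3 = 0)
(5 + B(0, 4)*(-1))*(-6 - 28) = (5 + 0*(-1))*(-6 - 28) = (5 + 0)*(-34) = 5*(-34) = -170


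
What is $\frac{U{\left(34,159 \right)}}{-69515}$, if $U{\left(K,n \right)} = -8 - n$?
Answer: $\frac{167}{69515} \approx 0.0024024$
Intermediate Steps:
$\frac{U{\left(34,159 \right)}}{-69515} = \frac{-8 - 159}{-69515} = \left(-8 - 159\right) \left(- \frac{1}{69515}\right) = \left(-167\right) \left(- \frac{1}{69515}\right) = \frac{167}{69515}$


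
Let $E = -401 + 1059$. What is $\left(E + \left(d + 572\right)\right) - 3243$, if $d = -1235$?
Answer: $-3248$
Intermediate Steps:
$E = 658$
$\left(E + \left(d + 572\right)\right) - 3243 = \left(658 + \left(-1235 + 572\right)\right) - 3243 = \left(658 - 663\right) - 3243 = -5 - 3243 = -3248$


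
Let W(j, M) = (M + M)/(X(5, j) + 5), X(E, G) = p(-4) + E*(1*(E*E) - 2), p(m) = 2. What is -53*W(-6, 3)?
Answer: -159/61 ≈ -2.6066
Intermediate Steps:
X(E, G) = 2 + E*(-2 + E²) (X(E, G) = 2 + E*(1*(E*E) - 2) = 2 + E*(1*E² - 2) = 2 + E*(E² - 2) = 2 + E*(-2 + E²))
W(j, M) = M/61 (W(j, M) = (M + M)/((2 + 5³ - 2*5) + 5) = (2*M)/((2 + 125 - 10) + 5) = (2*M)/(117 + 5) = (2*M)/122 = (2*M)*(1/122) = M/61)
-53*W(-6, 3) = -53*3/61 = -159/61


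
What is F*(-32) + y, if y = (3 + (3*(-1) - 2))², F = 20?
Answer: -636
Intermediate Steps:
y = 4 (y = (3 + (-3 - 2))² = (3 - 5)² = (-2)² = 4)
F*(-32) + y = 20*(-32) + 4 = -640 + 4 = -636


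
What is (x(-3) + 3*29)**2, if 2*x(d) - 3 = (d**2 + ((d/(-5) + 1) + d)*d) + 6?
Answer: 962361/100 ≈ 9623.6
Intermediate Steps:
x(d) = 9/2 + d**2/2 + d*(1 + 4*d/5)/2 (x(d) = 3/2 + ((d**2 + ((d/(-5) + 1) + d)*d) + 6)/2 = 3/2 + ((d**2 + ((d*(-1/5) + 1) + d)*d) + 6)/2 = 3/2 + ((d**2 + ((-d/5 + 1) + d)*d) + 6)/2 = 3/2 + ((d**2 + ((1 - d/5) + d)*d) + 6)/2 = 3/2 + ((d**2 + (1 + 4*d/5)*d) + 6)/2 = 3/2 + ((d**2 + d*(1 + 4*d/5)) + 6)/2 = 3/2 + (6 + d**2 + d*(1 + 4*d/5))/2 = 3/2 + (3 + d**2/2 + d*(1 + 4*d/5)/2) = 9/2 + d**2/2 + d*(1 + 4*d/5)/2)
(x(-3) + 3*29)**2 = ((9/2 + (1/2)*(-3) + (9/10)*(-3)**2) + 3*29)**2 = ((9/2 - 3/2 + (9/10)*9) + 87)**2 = ((9/2 - 3/2 + 81/10) + 87)**2 = (111/10 + 87)**2 = (981/10)**2 = 962361/100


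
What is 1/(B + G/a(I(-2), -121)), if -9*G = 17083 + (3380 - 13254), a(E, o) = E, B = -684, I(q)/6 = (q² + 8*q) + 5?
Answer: -14/9309 ≈ -0.0015039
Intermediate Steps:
I(q) = 30 + 6*q² + 48*q (I(q) = 6*((q² + 8*q) + 5) = 6*(5 + q² + 8*q) = 30 + 6*q² + 48*q)
G = -801 (G = -(17083 + (3380 - 13254))/9 = -(17083 - 9874)/9 = -⅑*7209 = -801)
1/(B + G/a(I(-2), -121)) = 1/(-684 - 801/(30 + 6*(-2)² + 48*(-2))) = 1/(-684 - 801/(30 + 6*4 - 96)) = 1/(-684 - 801/(30 + 24 - 96)) = 1/(-684 - 801/(-42)) = 1/(-684 - 801*(-1/42)) = 1/(-684 + 267/14) = 1/(-9309/14) = -14/9309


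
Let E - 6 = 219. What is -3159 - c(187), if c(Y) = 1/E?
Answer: -710776/225 ≈ -3159.0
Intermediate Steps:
E = 225 (E = 6 + 219 = 225)
c(Y) = 1/225
-3159 - c(187) = -3159 - 1*1/225 = -3159 - 1/225 = -710776/225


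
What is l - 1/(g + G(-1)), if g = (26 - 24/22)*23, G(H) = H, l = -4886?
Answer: -30737837/6291 ≈ -4886.0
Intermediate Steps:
g = 6302/11 (g = (26 - 24*1/22)*23 = (26 - 12/11)*23 = (274/11)*23 = 6302/11 ≈ 572.91)
l - 1/(g + G(-1)) = -4886 - 1/(6302/11 - 1) = -4886 - 1/6291/11 = -4886 - 1*11/6291 = -4886 - 11/6291 = -30737837/6291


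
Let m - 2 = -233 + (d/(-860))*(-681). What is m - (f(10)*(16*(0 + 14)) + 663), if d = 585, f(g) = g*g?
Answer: -3926891/172 ≈ -22831.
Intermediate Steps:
f(g) = g²
m = 39945/172 (m = 2 + (-233 + (585/(-860))*(-681)) = 2 + (-233 + (585*(-1/860))*(-681)) = 2 + (-233 - 117/172*(-681)) = 2 + (-233 + 79677/172) = 2 + 39601/172 = 39945/172 ≈ 232.24)
m - (f(10)*(16*(0 + 14)) + 663) = 39945/172 - (10²*(16*(0 + 14)) + 663) = 39945/172 - (100*(16*14) + 663) = 39945/172 - (100*224 + 663) = 39945/172 - (22400 + 663) = 39945/172 - 1*23063 = 39945/172 - 23063 = -3926891/172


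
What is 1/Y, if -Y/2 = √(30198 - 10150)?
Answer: -√1253/10024 ≈ -0.0035313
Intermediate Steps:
Y = -8*√1253 (Y = -2*√(30198 - 10150) = -8*√1253 ≈ -283.18)
1/Y = 1/(-8*√1253) = -√1253/10024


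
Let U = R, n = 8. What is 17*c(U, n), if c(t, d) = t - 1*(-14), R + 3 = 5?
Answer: 272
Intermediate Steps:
R = 2 (R = -3 + 5 = 2)
U = 2
c(t, d) = 14 + t (c(t, d) = t + 14 = 14 + t)
17*c(U, n) = 17*(14 + 2) = 17*16 = 272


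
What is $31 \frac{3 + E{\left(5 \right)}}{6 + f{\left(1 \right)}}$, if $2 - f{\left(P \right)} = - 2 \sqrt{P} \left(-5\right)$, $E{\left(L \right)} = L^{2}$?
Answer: $-434$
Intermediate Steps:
$f{\left(P \right)} = 2 - 10 \sqrt{P}$ ($f{\left(P \right)} = 2 - - 2 \sqrt{P} \left(-5\right) = 2 - 10 \sqrt{P}$)
$31 \frac{3 + E{\left(5 \right)}}{6 + f{\left(1 \right)}} = 31 \frac{3 + 5^{2}}{6 + \left(2 - 10 \sqrt{1}\right)} = 31 \frac{3 + 25}{6 + \left(2 - 10\right)} = 31 \frac{28}{6 + \left(2 - 10\right)} = 31 \frac{28}{6 - 8} = 31 \frac{28}{-2} = 31 \cdot 28 \left(- \frac{1}{2}\right) = 31 \left(-14\right) = -434$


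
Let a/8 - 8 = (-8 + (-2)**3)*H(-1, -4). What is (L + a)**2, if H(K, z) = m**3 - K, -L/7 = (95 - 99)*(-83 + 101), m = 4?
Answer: 60093504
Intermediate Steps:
L = 504 (L = -7*(95 - 99)*(-83 + 101) = -(-28)*18 = -7*(-72) = 504)
H(K, z) = 64 - K (H(K, z) = 4**3 - K = 64 - K)
a = -8256 (a = 64 + 8*((-8 + (-2)**3)*(64 - 1*(-1))) = 64 + 8*((-8 - 8)*(64 + 1)) = 64 + 8*(-16*65) = 64 + 8*(-1040) = 64 - 8320 = -8256)
(L + a)**2 = (504 - 8256)**2 = (-7752)**2 = 60093504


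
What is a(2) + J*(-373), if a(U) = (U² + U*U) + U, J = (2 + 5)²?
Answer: -18267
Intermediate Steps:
J = 49 (J = 7² = 49)
a(U) = U + 2*U² (a(U) = (U² + U²) + U = 2*U² + U = U + 2*U²)
a(2) + J*(-373) = 2*(1 + 2*2) + 49*(-373) = 2*(1 + 4) - 18277 = 2*5 - 18277 = 10 - 18277 = -18267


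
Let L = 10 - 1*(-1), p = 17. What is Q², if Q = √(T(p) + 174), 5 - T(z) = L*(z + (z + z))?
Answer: -382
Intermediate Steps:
L = 11 (L = 10 + 1 = 11)
T(z) = 5 - 33*z (T(z) = 5 - 11*(z + (z + z)) = 5 - 11*(z + 2*z) = 5 - 11*3*z = 5 - 33*z)
Q = I*√382 (Q = √((5 - 33*17) + 174) = √((5 - 561) + 174) = √(-556 + 174) = √(-382) = I*√382 ≈ 19.545*I)
Q² = (I*√382)² = -382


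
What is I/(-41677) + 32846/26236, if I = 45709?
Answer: 84850709/546718886 ≈ 0.15520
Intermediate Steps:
I/(-41677) + 32846/26236 = 45709/(-41677) + 32846/26236 = 45709*(-1/41677) + 32846*(1/26236) = -45709/41677 + 16423/13118 = 84850709/546718886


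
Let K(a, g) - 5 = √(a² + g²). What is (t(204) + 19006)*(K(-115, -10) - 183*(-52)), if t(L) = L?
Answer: 182898410 + 96050*√533 ≈ 1.8512e+8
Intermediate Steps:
K(a, g) = 5 + √(a² + g²)
(t(204) + 19006)*(K(-115, -10) - 183*(-52)) = (204 + 19006)*((5 + √((-115)² + (-10)²)) - 183*(-52)) = 19210*((5 + √(13225 + 100)) + 9516) = 19210*((5 + √13325) + 9516) = 19210*((5 + 5*√533) + 9516) = 19210*(9521 + 5*√533) = 182898410 + 96050*√533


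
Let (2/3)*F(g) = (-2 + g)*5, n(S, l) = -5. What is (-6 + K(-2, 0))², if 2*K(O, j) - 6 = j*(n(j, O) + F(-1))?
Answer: 9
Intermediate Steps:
F(g) = -15 + 15*g/2 (F(g) = 3*((-2 + g)*5)/2 = 3*(-10 + 5*g)/2 = -15 + 15*g/2)
K(O, j) = 3 - 55*j/4 (K(O, j) = 3 + (j*(-5 + (-15 + (15/2)*(-1))))/2 = 3 + (j*(-5 + (-15 - 15/2)))/2 = 3 + (j*(-5 - 45/2))/2 = 3 + (j*(-55/2))/2 = 3 + (-55*j/2)/2 = 3 - 55*j/4)
(-6 + K(-2, 0))² = (-6 + (3 - 55/4*0))² = (-6 + (3 + 0))² = (-6 + 3)² = (-3)² = 9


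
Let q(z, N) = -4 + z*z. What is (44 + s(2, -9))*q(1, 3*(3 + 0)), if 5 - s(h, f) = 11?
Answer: -114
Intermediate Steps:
q(z, N) = -4 + z²
s(h, f) = -6 (s(h, f) = 5 - 1*11 = 5 - 11 = -6)
(44 + s(2, -9))*q(1, 3*(3 + 0)) = (44 - 6)*(-4 + 1²) = 38*(-4 + 1) = 38*(-3) = -114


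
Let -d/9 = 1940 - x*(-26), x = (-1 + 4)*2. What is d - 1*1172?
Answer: -20036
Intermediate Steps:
x = 6 (x = 3*2 = 6)
d = -18864 (d = -9*(1940 - 6*(-26)) = -9*(1940 - 1*(-156)) = -9*(1940 + 156) = -9*2096 = -18864)
d - 1*1172 = -18864 - 1*1172 = -18864 - 1172 = -20036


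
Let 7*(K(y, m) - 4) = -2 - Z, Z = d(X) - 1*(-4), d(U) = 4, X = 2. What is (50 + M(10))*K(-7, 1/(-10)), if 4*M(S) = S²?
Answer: 1350/7 ≈ 192.86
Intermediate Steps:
M(S) = S²/4
Z = 8 (Z = 4 - 1*(-4) = 4 + 4 = 8)
K(y, m) = 18/7 (K(y, m) = 4 + (-2 - 1*8)/7 = 4 + (-2 - 8)/7 = 4 + (⅐)*(-10) = 4 - 10/7 = 18/7)
(50 + M(10))*K(-7, 1/(-10)) = (50 + (¼)*10²)*(18/7) = (50 + (¼)*100)*(18/7) = (50 + 25)*(18/7) = 75*(18/7) = 1350/7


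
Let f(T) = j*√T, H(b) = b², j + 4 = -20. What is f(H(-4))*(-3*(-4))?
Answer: -1152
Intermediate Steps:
j = -24 (j = -4 - 20 = -24)
f(T) = -24*√T
f(H(-4))*(-3*(-4)) = (-24*√((-4)²))*(-3*(-4)) = -24*√16*12 = -24*4*12 = -96*12 = -1152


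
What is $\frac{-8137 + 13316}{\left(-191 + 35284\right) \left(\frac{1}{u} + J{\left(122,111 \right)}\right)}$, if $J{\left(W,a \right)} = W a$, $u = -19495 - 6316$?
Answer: $\frac{133675169}{12266146163173} \approx 1.0898 \cdot 10^{-5}$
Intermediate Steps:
$u = -25811$ ($u = -19495 - 6316 = -25811$)
$\frac{-8137 + 13316}{\left(-191 + 35284\right) \left(\frac{1}{u} + J{\left(122,111 \right)}\right)} = \frac{-8137 + 13316}{\left(-191 + 35284\right) \left(\frac{1}{-25811} + 122 \cdot 111\right)} = \frac{5179}{35093 \left(- \frac{1}{25811} + 13542\right)} = \frac{5179}{35093 \cdot \frac{349532561}{25811}} = \frac{5179}{\frac{12266146163173}{25811}} = 5179 \cdot \frac{25811}{12266146163173} = \frac{133675169}{12266146163173}$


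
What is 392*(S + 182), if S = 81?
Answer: 103096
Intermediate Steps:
392*(S + 182) = 392*(81 + 182) = 392*263 = 103096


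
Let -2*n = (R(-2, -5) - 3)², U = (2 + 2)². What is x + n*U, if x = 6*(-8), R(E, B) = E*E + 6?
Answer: -440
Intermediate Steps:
R(E, B) = 6 + E² (R(E, B) = E² + 6 = 6 + E²)
U = 16 (U = 4² = 16)
n = -49/2 (n = -((6 + (-2)²) - 3)²/2 = -((6 + 4) - 3)²/2 = -(10 - 3)²/2 = -½*7² = -½*49 = -49/2 ≈ -24.500)
x = -48
x + n*U = -48 - 49/2*16 = -48 - 392 = -440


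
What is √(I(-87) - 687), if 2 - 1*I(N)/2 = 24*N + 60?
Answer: √3373 ≈ 58.078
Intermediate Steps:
I(N) = -116 - 48*N (I(N) = 4 - 2*(24*N + 60) = 4 - 2*(60 + 24*N) = 4 + (-120 - 48*N) = -116 - 48*N)
√(I(-87) - 687) = √((-116 - 48*(-87)) - 687) = √((-116 + 4176) - 687) = √(4060 - 687) = √3373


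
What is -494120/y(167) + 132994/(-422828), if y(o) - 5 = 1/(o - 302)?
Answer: -7051334692889/71246518 ≈ -98971.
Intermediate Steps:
y(o) = 5 + 1/(-302 + o) (y(o) = 5 + 1/(o - 302) = 5 + 1/(-302 + o))
-494120/y(167) + 132994/(-422828) = -494120*(-302 + 167)/(-1509 + 5*167) + 132994/(-422828) = -494120*(-135/(-1509 + 835)) + 132994*(-1/422828) = -494120/((-1/135*(-674))) - 66497/211414 = -494120/674/135 - 66497/211414 = -494120*135/674 - 66497/211414 = -33353100/337 - 66497/211414 = -7051334692889/71246518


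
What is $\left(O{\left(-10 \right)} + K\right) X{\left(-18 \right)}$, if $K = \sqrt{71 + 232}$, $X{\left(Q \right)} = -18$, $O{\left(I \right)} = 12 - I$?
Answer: $-396 - 18 \sqrt{303} \approx -709.32$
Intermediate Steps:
$K = \sqrt{303} \approx 17.407$
$\left(O{\left(-10 \right)} + K\right) X{\left(-18 \right)} = \left(\left(12 - -10\right) + \sqrt{303}\right) \left(-18\right) = \left(\left(12 + 10\right) + \sqrt{303}\right) \left(-18\right) = \left(22 + \sqrt{303}\right) \left(-18\right) = -396 - 18 \sqrt{303}$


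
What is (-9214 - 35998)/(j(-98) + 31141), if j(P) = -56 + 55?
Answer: -11303/7785 ≈ -1.4519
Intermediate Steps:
j(P) = -1
(-9214 - 35998)/(j(-98) + 31141) = (-9214 - 35998)/(-1 + 31141) = -45212/31140 = -45212*1/31140 = -11303/7785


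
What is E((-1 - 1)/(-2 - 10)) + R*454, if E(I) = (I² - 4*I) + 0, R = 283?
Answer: 4625329/36 ≈ 1.2848e+5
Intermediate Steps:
E(I) = I² - 4*I
E((-1 - 1)/(-2 - 10)) + R*454 = ((-1 - 1)/(-2 - 10))*(-4 + (-1 - 1)/(-2 - 10)) + 283*454 = (-2/(-12))*(-4 - 2/(-12)) + 128482 = (-2*(-1/12))*(-4 - 2*(-1/12)) + 128482 = (-4 + ⅙)/6 + 128482 = (⅙)*(-23/6) + 128482 = -23/36 + 128482 = 4625329/36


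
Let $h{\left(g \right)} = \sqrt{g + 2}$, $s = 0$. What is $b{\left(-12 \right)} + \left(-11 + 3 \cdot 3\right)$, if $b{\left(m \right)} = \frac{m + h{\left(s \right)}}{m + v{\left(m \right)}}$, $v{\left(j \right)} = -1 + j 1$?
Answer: $- \frac{38}{25} - \frac{\sqrt{2}}{25} \approx -1.5766$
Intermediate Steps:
$h{\left(g \right)} = \sqrt{2 + g}$
$v{\left(j \right)} = -1 + j$
$b{\left(m \right)} = \frac{m + \sqrt{2}}{-1 + 2 m}$ ($b{\left(m \right)} = \frac{m + \sqrt{2 + 0}}{m + \left(-1 + m\right)} = \frac{m + \sqrt{2}}{-1 + 2 m}$)
$b{\left(-12 \right)} + \left(-11 + 3 \cdot 3\right) = \frac{-12 + \sqrt{2}}{-1 + 2 \left(-12\right)} + \left(-11 + 3 \cdot 3\right) = \frac{-12 + \sqrt{2}}{-1 - 24} + \left(-11 + 9\right) = \frac{-12 + \sqrt{2}}{-25} - 2 = - \frac{-12 + \sqrt{2}}{25} - 2 = \left(\frac{12}{25} - \frac{\sqrt{2}}{25}\right) - 2 = - \frac{38}{25} - \frac{\sqrt{2}}{25}$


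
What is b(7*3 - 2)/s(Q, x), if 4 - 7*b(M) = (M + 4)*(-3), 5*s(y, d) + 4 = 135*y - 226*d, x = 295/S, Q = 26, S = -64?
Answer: 11680/1018689 ≈ 0.011466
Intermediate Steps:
x = -295/64 (x = 295/(-64) = 295*(-1/64) = -295/64 ≈ -4.6094)
s(y, d) = -⅘ + 27*y - 226*d/5 (s(y, d) = -⅘ + (135*y - 226*d)/5 = -⅘ + (-226*d + 135*y)/5 = -⅘ + (27*y - 226*d/5) = -⅘ + 27*y - 226*d/5)
b(M) = 16/7 + 3*M/7 (b(M) = 4/7 - (M + 4)*(-3)/7 = 4/7 - (4 + M)*(-3)/7 = 4/7 - (-12 - 3*M)/7 = 4/7 + (12/7 + 3*M/7) = 16/7 + 3*M/7)
b(7*3 - 2)/s(Q, x) = (16/7 + 3*(7*3 - 2)/7)/(-⅘ + 27*26 - 226/5*(-295/64)) = (16/7 + 3*(21 - 2)/7)/(-⅘ + 702 + 6667/32) = (16/7 + (3/7)*19)/(145527/160) = (16/7 + 57/7)*(160/145527) = (73/7)*(160/145527) = 11680/1018689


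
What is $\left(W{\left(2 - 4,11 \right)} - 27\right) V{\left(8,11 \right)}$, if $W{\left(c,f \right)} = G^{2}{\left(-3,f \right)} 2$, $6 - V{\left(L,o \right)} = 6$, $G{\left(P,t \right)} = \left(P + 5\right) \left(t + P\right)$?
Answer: $0$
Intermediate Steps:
$G{\left(P,t \right)} = \left(5 + P\right) \left(P + t\right)$
$V{\left(L,o \right)} = 0$ ($V{\left(L,o \right)} = 6 - 6 = 0$)
$W{\left(c,f \right)} = 2 \left(-6 + 2 f\right)^{2}$ ($W{\left(c,f \right)} = \left(\left(-3\right)^{2} + 5 \left(-3\right) + 5 f - 3 f\right)^{2} \cdot 2 = \left(9 - 15 + 5 f - 3 f\right)^{2} \cdot 2 = \left(-6 + 2 f\right)^{2} \cdot 2 = 2 \left(-6 + 2 f\right)^{2}$)
$\left(W{\left(2 - 4,11 \right)} - 27\right) V{\left(8,11 \right)} = \left(8 \left(-3 + 11\right)^{2} - 27\right) 0 = \left(8 \cdot 8^{2} - 27\right) 0 = \left(8 \cdot 64 - 27\right) 0 = \left(512 - 27\right) 0 = 485 \cdot 0 = 0$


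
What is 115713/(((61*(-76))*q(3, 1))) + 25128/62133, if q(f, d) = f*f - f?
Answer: -721181709/192032392 ≈ -3.7555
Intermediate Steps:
q(f, d) = f² - f
115713/(((61*(-76))*q(3, 1))) + 25128/62133 = 115713/(((61*(-76))*(3*(-1 + 3)))) + 25128/62133 = 115713/((-13908*2)) + 25128*(1/62133) = 115713/((-4636*6)) + 8376/20711 = 115713/(-27816) + 8376/20711 = 115713*(-1/27816) + 8376/20711 = -38571/9272 + 8376/20711 = -721181709/192032392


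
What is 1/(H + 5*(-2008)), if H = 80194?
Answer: 1/70154 ≈ 1.4254e-5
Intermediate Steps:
1/(H + 5*(-2008)) = 1/(80194 + 5*(-2008)) = 1/(80194 - 10040) = 1/70154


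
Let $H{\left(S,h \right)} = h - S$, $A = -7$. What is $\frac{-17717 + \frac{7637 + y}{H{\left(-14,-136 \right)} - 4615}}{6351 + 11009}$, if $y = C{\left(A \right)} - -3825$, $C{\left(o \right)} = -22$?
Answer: $- \frac{83936869}{82234320} \approx -1.0207$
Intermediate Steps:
$y = 3803$ ($y = -22 - -3825 = -22 + 3825 = 3803$)
$\frac{-17717 + \frac{7637 + y}{H{\left(-14,-136 \right)} - 4615}}{6351 + 11009} = \frac{-17717 + \frac{7637 + 3803}{\left(-136 - -14\right) - 4615}}{6351 + 11009} = \frac{-17717 + \frac{11440}{\left(-136 + 14\right) - 4615}}{17360} = \left(-17717 + \frac{11440}{-122 - 4615}\right) \frac{1}{17360} = \left(-17717 + \frac{11440}{-4737}\right) \frac{1}{17360} = \left(-17717 + 11440 \left(- \frac{1}{4737}\right)\right) \frac{1}{17360} = \left(-17717 - \frac{11440}{4737}\right) \frac{1}{17360} = \left(- \frac{83936869}{4737}\right) \frac{1}{17360} = - \frac{83936869}{82234320}$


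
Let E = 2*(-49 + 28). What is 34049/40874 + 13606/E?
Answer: -277350793/858354 ≈ -323.12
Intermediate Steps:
E = -42 (E = 2*(-21) = -42)
34049/40874 + 13606/E = 34049/40874 + 13606/(-42) = 34049*(1/40874) + 13606*(-1/42) = 34049/40874 - 6803/21 = -277350793/858354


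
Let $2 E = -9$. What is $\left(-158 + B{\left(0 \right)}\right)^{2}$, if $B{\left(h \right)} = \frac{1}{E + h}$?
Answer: $\frac{2027776}{81} \approx 25034.0$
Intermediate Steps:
$E = - \frac{9}{2}$ ($E = \frac{1}{2} \left(-9\right) = - \frac{9}{2} \approx -4.5$)
$B{\left(h \right)} = \frac{1}{- \frac{9}{2} + h}$
$\left(-158 + B{\left(0 \right)}\right)^{2} = \left(-158 + \frac{2}{-9 + 2 \cdot 0}\right)^{2} = \left(-158 + \frac{2}{-9 + 0}\right)^{2} = \left(-158 + \frac{2}{-9}\right)^{2} = \left(-158 + 2 \left(- \frac{1}{9}\right)\right)^{2} = \left(-158 - \frac{2}{9}\right)^{2} = \left(- \frac{1424}{9}\right)^{2} = \frac{2027776}{81}$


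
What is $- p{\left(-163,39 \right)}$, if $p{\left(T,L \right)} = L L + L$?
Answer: $-1560$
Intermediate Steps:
$p{\left(T,L \right)} = L + L^{2}$ ($p{\left(T,L \right)} = L^{2} + L = L + L^{2}$)
$- p{\left(-163,39 \right)} = - 39 \left(1 + 39\right) = - 39 \cdot 40 = \left(-1\right) 1560 = -1560$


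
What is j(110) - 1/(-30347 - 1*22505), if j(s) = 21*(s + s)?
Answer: 244176241/52852 ≈ 4620.0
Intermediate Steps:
j(s) = 42*s (j(s) = 21*(2*s) = 42*s)
j(110) - 1/(-30347 - 1*22505) = 42*110 - 1/(-30347 - 1*22505) = 4620 - 1/(-30347 - 22505) = 4620 - 1/(-52852) = 4620 - 1*(-1/52852) = 4620 + 1/52852 = 244176241/52852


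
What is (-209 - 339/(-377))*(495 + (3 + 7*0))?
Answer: -39070092/377 ≈ -1.0363e+5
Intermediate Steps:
(-209 - 339/(-377))*(495 + (3 + 7*0)) = (-209 - 339*(-1/377))*(495 + (3 + 0)) = (-209 + 339/377)*(495 + 3) = -78454/377*498 = -39070092/377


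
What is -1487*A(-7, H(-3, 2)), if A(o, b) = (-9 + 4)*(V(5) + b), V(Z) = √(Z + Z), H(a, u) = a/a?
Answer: 7435 + 7435*√10 ≈ 30947.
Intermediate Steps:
H(a, u) = 1
V(Z) = √2*√Z (V(Z) = √(2*Z) = √2*√Z)
A(o, b) = -5*b - 5*√10 (A(o, b) = (-9 + 4)*(√2*√5 + b) = -5*(√10 + b) = -5*(b + √10) = -5*b - 5*√10)
-1487*A(-7, H(-3, 2)) = -1487*(-5*1 - 5*√10) = -1487*(-5 - 5*√10) = 7435 + 7435*√10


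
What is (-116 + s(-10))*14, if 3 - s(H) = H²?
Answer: -2982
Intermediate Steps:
s(H) = 3 - H²
(-116 + s(-10))*14 = (-116 + (3 - 1*(-10)²))*14 = (-116 + (3 - 1*100))*14 = (-116 + (3 - 100))*14 = (-116 - 97)*14 = -213*14 = -2982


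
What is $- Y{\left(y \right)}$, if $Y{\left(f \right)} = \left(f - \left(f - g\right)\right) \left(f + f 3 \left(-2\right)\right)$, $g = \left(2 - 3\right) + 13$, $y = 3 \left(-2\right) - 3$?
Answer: $-540$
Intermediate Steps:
$y = -9$ ($y = -6 - 3 = -9$)
$g = 12$ ($g = -1 + 13 = 12$)
$Y{\left(f \right)} = - 60 f$ ($Y{\left(f \right)} = \left(f - \left(-12 + f\right)\right) \left(f + f 3 \left(-2\right)\right) = 12 \left(f + 3 f \left(-2\right)\right) = 12 \left(f - 6 f\right) = 12 \left(- 5 f\right) = - 60 f$)
$- Y{\left(y \right)} = - \left(-60\right) \left(-9\right) = \left(-1\right) 540 = -540$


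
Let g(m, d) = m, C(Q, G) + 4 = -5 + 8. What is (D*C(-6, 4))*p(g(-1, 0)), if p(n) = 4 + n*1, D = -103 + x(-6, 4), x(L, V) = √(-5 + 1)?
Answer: 309 - 6*I ≈ 309.0 - 6.0*I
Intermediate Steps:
x(L, V) = 2*I (x(L, V) = √(-4) = 2*I)
C(Q, G) = -1 (C(Q, G) = -4 + (-5 + 8) = -4 + 3 = -1)
D = -103 + 2*I ≈ -103.0 + 2.0*I
p(n) = 4 + n
(D*C(-6, 4))*p(g(-1, 0)) = ((-103 + 2*I)*(-1))*(4 - 1) = (103 - 2*I)*3 = 309 - 6*I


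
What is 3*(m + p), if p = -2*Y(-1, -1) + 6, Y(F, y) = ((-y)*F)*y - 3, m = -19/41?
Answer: 1173/41 ≈ 28.610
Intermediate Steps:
m = -19/41 (m = -19*1/41 = -19/41 ≈ -0.46341)
Y(F, y) = -3 - F*y² (Y(F, y) = (-F*y)*y - 3 = -F*y² - 3 = -3 - F*y²)
p = 10 (p = -2*(-3 - 1*(-1)*(-1)²) + 6 = -2*(-3 - 1*(-1)*1) + 6 = -2*(-3 + 1) + 6 = -2*(-2) + 6 = 4 + 6 = 10)
3*(m + p) = 3*(-19/41 + 10) = 3*(391/41) = 1173/41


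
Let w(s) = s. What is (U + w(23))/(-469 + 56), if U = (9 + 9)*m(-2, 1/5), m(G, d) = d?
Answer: -19/295 ≈ -0.064407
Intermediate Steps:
U = 18/5 (U = (9 + 9)/5 = 18*(⅕) = 18/5 ≈ 3.6000)
(U + w(23))/(-469 + 56) = (18/5 + 23)/(-469 + 56) = (133/5)/(-413) = (133/5)*(-1/413) = -19/295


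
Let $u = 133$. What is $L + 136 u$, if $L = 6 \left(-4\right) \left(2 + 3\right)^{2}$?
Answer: $17488$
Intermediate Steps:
$L = -600$ ($L = - 24 \cdot 5^{2} = \left(-24\right) 25 = -600$)
$L + 136 u = -600 + 136 \cdot 133 = -600 + 18088 = 17488$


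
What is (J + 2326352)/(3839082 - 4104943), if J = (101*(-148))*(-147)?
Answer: -4523708/265861 ≈ -17.015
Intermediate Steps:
J = 2197356 (J = -14948*(-147) = 2197356)
(J + 2326352)/(3839082 - 4104943) = (2197356 + 2326352)/(3839082 - 4104943) = 4523708/(-265861) = 4523708*(-1/265861) = -4523708/265861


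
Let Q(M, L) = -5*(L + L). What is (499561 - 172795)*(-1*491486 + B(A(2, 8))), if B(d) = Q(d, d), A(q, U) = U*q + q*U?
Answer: -160705479396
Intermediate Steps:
Q(M, L) = -10*L
A(q, U) = 2*U*q (A(q, U) = U*q + U*q = 2*U*q)
B(d) = -10*d
(499561 - 172795)*(-1*491486 + B(A(2, 8))) = (499561 - 172795)*(-1*491486 - 20*8*2) = 326766*(-491486 - 10*32) = 326766*(-491486 - 320) = 326766*(-491806) = -160705479396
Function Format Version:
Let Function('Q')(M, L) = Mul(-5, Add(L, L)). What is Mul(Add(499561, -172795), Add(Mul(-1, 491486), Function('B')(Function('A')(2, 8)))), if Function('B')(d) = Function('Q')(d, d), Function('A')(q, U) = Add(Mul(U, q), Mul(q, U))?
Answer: -160705479396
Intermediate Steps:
Function('Q')(M, L) = Mul(-10, L) (Function('Q')(M, L) = Mul(-5, Mul(2, L)) = Mul(-10, L))
Function('A')(q, U) = Mul(2, U, q) (Function('A')(q, U) = Add(Mul(U, q), Mul(U, q)) = Mul(2, U, q))
Function('B')(d) = Mul(-10, d)
Mul(Add(499561, -172795), Add(Mul(-1, 491486), Function('B')(Function('A')(2, 8)))) = Mul(Add(499561, -172795), Add(Mul(-1, 491486), Mul(-10, Mul(2, 8, 2)))) = Mul(326766, Add(-491486, Mul(-10, 32))) = Mul(326766, Add(-491486, -320)) = Mul(326766, -491806) = -160705479396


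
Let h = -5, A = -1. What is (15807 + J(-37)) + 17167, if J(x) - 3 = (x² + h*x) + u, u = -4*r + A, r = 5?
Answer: 34510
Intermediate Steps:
u = -21 (u = -4*5 - 1 = -20 - 1 = -21)
J(x) = -18 + x² - 5*x (J(x) = 3 + ((x² - 5*x) - 21) = 3 + (-21 + x² - 5*x) = -18 + x² - 5*x)
(15807 + J(-37)) + 17167 = (15807 + (-18 + (-37)² - 5*(-37))) + 17167 = (15807 + (-18 + 1369 + 185)) + 17167 = (15807 + 1536) + 17167 = 17343 + 17167 = 34510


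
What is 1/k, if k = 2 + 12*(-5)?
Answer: -1/58 ≈ -0.017241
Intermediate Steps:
k = -58 (k = 2 - 60 = -58)
1/k = 1/(-58) = -1/58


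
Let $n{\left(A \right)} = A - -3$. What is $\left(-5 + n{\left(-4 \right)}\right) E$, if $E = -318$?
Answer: $1908$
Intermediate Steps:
$n{\left(A \right)} = 3 + A$ ($n{\left(A \right)} = A + 3 = 3 + A$)
$\left(-5 + n{\left(-4 \right)}\right) E = \left(-5 + \left(3 - 4\right)\right) \left(-318\right) = \left(-5 - 1\right) \left(-318\right) = \left(-6\right) \left(-318\right) = 1908$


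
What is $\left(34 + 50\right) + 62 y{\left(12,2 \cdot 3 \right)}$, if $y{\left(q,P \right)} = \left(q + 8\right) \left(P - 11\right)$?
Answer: $-6116$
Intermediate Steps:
$y{\left(q,P \right)} = \left(-11 + P\right) \left(8 + q\right)$ ($y{\left(q,P \right)} = \left(8 + q\right) \left(-11 + P\right) = \left(-11 + P\right) \left(8 + q\right)$)
$\left(34 + 50\right) + 62 y{\left(12,2 \cdot 3 \right)} = \left(34 + 50\right) + 62 \left(-88 - 132 + 8 \cdot 2 \cdot 3 + 2 \cdot 3 \cdot 12\right) = 84 + 62 \left(-88 - 132 + 8 \cdot 6 + 6 \cdot 12\right) = 84 + 62 \left(-88 - 132 + 48 + 72\right) = 84 + 62 \left(-100\right) = 84 - 6200 = -6116$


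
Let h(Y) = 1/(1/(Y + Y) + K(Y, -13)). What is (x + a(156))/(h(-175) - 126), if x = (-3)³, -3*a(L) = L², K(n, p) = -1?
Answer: 2856789/44576 ≈ 64.088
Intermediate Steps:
a(L) = -L²/3
x = -27
h(Y) = 1/(-1 + 1/(2*Y)) (h(Y) = 1/(1/(Y + Y) - 1) = 1/(1/(2*Y) - 1) = 1/(-1 + 1/(2*Y)))
(x + a(156))/(h(-175) - 126) = (-27 - ⅓*156²)/(2*(-175)/(1 - 2*(-175)) - 126) = (-27 - ⅓*24336)/(2*(-175)/(1 + 350) - 126) = (-27 - 8112)/(2*(-175)/351 - 126) = -8139/(2*(-175)*(1/351) - 126) = -8139/(-350/351 - 126) = -8139/(-44576/351) = -8139*(-351/44576) = 2856789/44576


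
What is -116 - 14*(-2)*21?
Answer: 472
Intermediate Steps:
-116 - 14*(-2)*21 = -116 + 28*21 = -116 + 588 = 472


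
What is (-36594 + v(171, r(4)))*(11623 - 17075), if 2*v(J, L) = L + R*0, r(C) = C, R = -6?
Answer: 199499584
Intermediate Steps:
v(J, L) = L/2 (v(J, L) = (L - 6*0)/2 = (L + 0)/2 = L/2)
(-36594 + v(171, r(4)))*(11623 - 17075) = (-36594 + (½)*4)*(11623 - 17075) = (-36594 + 2)*(-5452) = -36592*(-5452) = 199499584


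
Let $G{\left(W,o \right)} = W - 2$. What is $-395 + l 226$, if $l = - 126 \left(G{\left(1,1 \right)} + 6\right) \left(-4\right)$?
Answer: $569125$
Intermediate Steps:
$G{\left(W,o \right)} = -2 + W$ ($G{\left(W,o \right)} = W - 2 = -2 + W$)
$l = 2520$ ($l = - 126 \left(\left(-2 + 1\right) + 6\right) \left(-4\right) = - 126 \left(-1 + 6\right) \left(-4\right) = - 126 \cdot 5 \left(-4\right) = \left(-126\right) \left(-20\right) = 2520$)
$-395 + l 226 = -395 + 2520 \cdot 226 = -395 + 569520 = 569125$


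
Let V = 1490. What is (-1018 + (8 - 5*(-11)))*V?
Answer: -1422950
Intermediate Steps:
(-1018 + (8 - 5*(-11)))*V = (-1018 + (8 - 5*(-11)))*1490 = (-1018 + (8 + 55))*1490 = (-1018 + 63)*1490 = -955*1490 = -1422950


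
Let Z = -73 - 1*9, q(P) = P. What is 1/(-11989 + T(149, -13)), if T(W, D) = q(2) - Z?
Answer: -1/11905 ≈ -8.3998e-5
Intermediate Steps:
Z = -82 (Z = -73 - 9 = -82)
T(W, D) = 84 (T(W, D) = 2 - 1*(-82) = 2 + 82 = 84)
1/(-11989 + T(149, -13)) = 1/(-11989 + 84) = 1/(-11905) = -1/11905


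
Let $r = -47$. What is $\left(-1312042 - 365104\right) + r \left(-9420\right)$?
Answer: $-1234406$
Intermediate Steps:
$\left(-1312042 - 365104\right) + r \left(-9420\right) = \left(-1312042 - 365104\right) - -442740 = -1677146 + 442740 = -1234406$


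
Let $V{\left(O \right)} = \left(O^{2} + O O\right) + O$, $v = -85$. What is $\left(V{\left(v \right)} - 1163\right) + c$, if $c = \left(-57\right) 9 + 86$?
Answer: $12775$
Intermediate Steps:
$c = -427$ ($c = -513 + 86 = -427$)
$V{\left(O \right)} = O + 2 O^{2}$ ($V{\left(O \right)} = \left(O^{2} + O^{2}\right) + O = 2 O^{2} + O = O + 2 O^{2}$)
$\left(V{\left(v \right)} - 1163\right) + c = \left(- 85 \left(1 + 2 \left(-85\right)\right) - 1163\right) - 427 = \left(- 85 \left(1 - 170\right) - 1163\right) - 427 = \left(\left(-85\right) \left(-169\right) - 1163\right) - 427 = \left(14365 - 1163\right) - 427 = 13202 - 427 = 12775$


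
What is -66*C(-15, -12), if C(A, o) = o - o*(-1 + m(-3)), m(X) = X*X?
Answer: -5544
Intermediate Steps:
m(X) = X²
C(A, o) = -7*o (C(A, o) = o - o*(-1 + (-3)²) = o - o*(-1 + 9) = o - o*8 = o - 8*o = -7*o)
-66*C(-15, -12) = -(-462)*(-12) = -66*84 = -5544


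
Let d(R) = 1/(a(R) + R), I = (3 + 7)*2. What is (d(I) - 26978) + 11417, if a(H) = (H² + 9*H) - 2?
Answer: -9305477/598 ≈ -15561.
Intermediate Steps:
a(H) = -2 + H² + 9*H
I = 20 (I = 10*2 = 20)
d(R) = 1/(-2 + R² + 10*R) (d(R) = 1/((-2 + R² + 9*R) + R) = 1/(-2 + R² + 10*R))
(d(I) - 26978) + 11417 = (1/(-2 + 20² + 10*20) - 26978) + 11417 = (1/(-2 + 400 + 200) - 26978) + 11417 = (1/598 - 26978) + 11417 = -16132843/598 + 11417 = -9305477/598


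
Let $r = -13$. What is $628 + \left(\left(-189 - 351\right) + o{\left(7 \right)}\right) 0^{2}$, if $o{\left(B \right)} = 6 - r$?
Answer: $628$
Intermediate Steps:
$o{\left(B \right)} = 19$ ($o{\left(B \right)} = 6 - -13 = 6 + 13 = 19$)
$628 + \left(\left(-189 - 351\right) + o{\left(7 \right)}\right) 0^{2} = 628 + \left(\left(-189 - 351\right) + 19\right) 0^{2} = 628 + \left(\left(-189 - 351\right) + 19\right) 0 = 628 + \left(-540 + 19\right) 0 = 628 - 0 = 628 + 0 = 628$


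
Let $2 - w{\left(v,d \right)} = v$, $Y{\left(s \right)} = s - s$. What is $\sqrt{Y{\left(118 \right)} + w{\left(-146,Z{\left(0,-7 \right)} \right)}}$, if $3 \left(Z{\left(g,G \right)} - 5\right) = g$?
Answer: $2 \sqrt{37} \approx 12.166$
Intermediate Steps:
$Z{\left(g,G \right)} = 5 + \frac{g}{3}$
$Y{\left(s \right)} = 0$
$w{\left(v,d \right)} = 2 - v$
$\sqrt{Y{\left(118 \right)} + w{\left(-146,Z{\left(0,-7 \right)} \right)}} = \sqrt{0 + \left(2 - -146\right)} = \sqrt{0 + \left(2 + 146\right)} = \sqrt{0 + 148} = \sqrt{148} = 2 \sqrt{37}$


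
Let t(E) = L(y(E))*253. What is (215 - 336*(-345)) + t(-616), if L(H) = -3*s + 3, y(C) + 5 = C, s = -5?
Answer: 120689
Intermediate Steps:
y(C) = -5 + C
L(H) = 18 (L(H) = -3*(-5) + 3 = 15 + 3 = 18)
t(E) = 4554 (t(E) = 18*253 = 4554)
(215 - 336*(-345)) + t(-616) = (215 - 336*(-345)) + 4554 = (215 + 115920) + 4554 = 116135 + 4554 = 120689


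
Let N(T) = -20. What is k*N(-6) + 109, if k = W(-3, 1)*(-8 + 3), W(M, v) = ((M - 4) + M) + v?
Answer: -791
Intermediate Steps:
W(M, v) = -4 + v + 2*M (W(M, v) = ((-4 + M) + M) + v = (-4 + 2*M) + v = -4 + v + 2*M)
k = 45 (k = (-4 + 1 + 2*(-3))*(-8 + 3) = (-4 + 1 - 6)*(-5) = -9*(-5) = 45)
k*N(-6) + 109 = 45*(-20) + 109 = -900 + 109 = -791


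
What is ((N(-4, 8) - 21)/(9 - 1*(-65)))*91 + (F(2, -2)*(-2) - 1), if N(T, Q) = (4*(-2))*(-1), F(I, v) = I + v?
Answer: -1257/74 ≈ -16.986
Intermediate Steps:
N(T, Q) = 8 (N(T, Q) = -8*(-1) = 8)
((N(-4, 8) - 21)/(9 - 1*(-65)))*91 + (F(2, -2)*(-2) - 1) = ((8 - 21)/(9 - 1*(-65)))*91 + ((2 - 2)*(-2) - 1) = -13/(9 + 65)*91 + (0*(-2) - 1) = -13/74*91 + (0 - 1) = -13*1/74*91 - 1 = -13/74*91 - 1 = -1183/74 - 1 = -1257/74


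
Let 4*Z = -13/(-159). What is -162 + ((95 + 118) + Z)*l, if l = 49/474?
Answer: -42198599/301464 ≈ -139.98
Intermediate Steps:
Z = 13/636 (Z = (-13/(-159))/4 = (-13*(-1/159))/4 = (¼)*(13/159) = 13/636 ≈ 0.020440)
l = 49/474 (l = 49*(1/474) = 49/474 ≈ 0.10338)
-162 + ((95 + 118) + Z)*l = -162 + ((95 + 118) + 13/636)*(49/474) = -162 + (213 + 13/636)*(49/474) = -162 + (135481/636)*(49/474) = -162 + 6638569/301464 = -42198599/301464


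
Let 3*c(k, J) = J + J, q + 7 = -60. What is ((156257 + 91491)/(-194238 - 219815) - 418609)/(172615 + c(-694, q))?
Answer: -519979680075/214359792683 ≈ -2.4257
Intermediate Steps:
q = -67 (q = -7 - 60 = -67)
c(k, J) = 2*J/3 (c(k, J) = (J + J)/3 = (2*J)/3 = 2*J/3)
((156257 + 91491)/(-194238 - 219815) - 418609)/(172615 + c(-694, q)) = ((156257 + 91491)/(-194238 - 219815) - 418609)/(172615 + (⅔)*(-67)) = (247748/(-414053) - 418609)/(172615 - 134/3) = (247748*(-1/414053) - 418609)/(517711/3) = (-247748/414053 - 418609)*(3/517711) = -173326560025/414053*3/517711 = -519979680075/214359792683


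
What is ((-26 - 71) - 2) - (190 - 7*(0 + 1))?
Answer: -282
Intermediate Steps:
((-26 - 71) - 2) - (190 - 7*(0 + 1)) = (-97 - 2) - (190 - 7) = -99 - (190 - 1*7) = -99 - (190 - 7) = -99 - 1*183 = -99 - 183 = -282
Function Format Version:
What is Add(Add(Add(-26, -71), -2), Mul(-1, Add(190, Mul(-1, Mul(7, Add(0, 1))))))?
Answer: -282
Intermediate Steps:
Add(Add(Add(-26, -71), -2), Mul(-1, Add(190, Mul(-1, Mul(7, Add(0, 1)))))) = Add(Add(-97, -2), Mul(-1, Add(190, Mul(-1, Mul(7, 1))))) = Add(-99, Mul(-1, Add(190, Mul(-1, 7)))) = Add(-99, Mul(-1, Add(190, -7))) = Add(-99, Mul(-1, 183)) = Add(-99, -183) = -282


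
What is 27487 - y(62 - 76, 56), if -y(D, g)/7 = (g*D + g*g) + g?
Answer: 44343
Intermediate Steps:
y(D, g) = -7*g - 7*g**2 - 7*D*g (y(D, g) = -7*((g*D + g*g) + g) = -7*((D*g + g**2) + g) = -7*((g**2 + D*g) + g) = -7*(g + g**2 + D*g) = -7*g - 7*g**2 - 7*D*g)
27487 - y(62 - 76, 56) = 27487 - (-7)*56*(1 + (62 - 76) + 56) = 27487 - (-7)*56*(1 - 14 + 56) = 27487 - (-7)*56*43 = 27487 - 1*(-16856) = 27487 + 16856 = 44343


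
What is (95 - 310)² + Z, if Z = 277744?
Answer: 323969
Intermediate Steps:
(95 - 310)² + Z = (95 - 310)² + 277744 = (-215)² + 277744 = 46225 + 277744 = 323969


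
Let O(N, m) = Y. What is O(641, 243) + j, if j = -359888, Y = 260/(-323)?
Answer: -116244084/323 ≈ -3.5989e+5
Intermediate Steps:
Y = -260/323 (Y = 260*(-1/323) = -260/323 ≈ -0.80495)
O(N, m) = -260/323
O(641, 243) + j = -260/323 - 359888 = -116244084/323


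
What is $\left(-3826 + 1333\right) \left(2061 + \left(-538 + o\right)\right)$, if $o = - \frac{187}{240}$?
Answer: $- \frac{303591723}{80} \approx -3.7949 \cdot 10^{6}$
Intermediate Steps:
$o = - \frac{187}{240}$ ($o = \left(-187\right) \frac{1}{240} = - \frac{187}{240} \approx -0.77917$)
$\left(-3826 + 1333\right) \left(2061 + \left(-538 + o\right)\right) = \left(-3826 + 1333\right) \left(2061 - \frac{129307}{240}\right) = - 2493 \left(2061 - \frac{129307}{240}\right) = \left(-2493\right) \frac{365333}{240} = - \frac{303591723}{80}$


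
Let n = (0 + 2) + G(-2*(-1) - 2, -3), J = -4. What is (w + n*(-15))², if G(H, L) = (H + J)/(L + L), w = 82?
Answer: 1764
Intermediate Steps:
G(H, L) = (-4 + H)/(2*L) (G(H, L) = (H - 4)/(L + L) = (-4 + H)/((2*L)) = (-4 + H)*(1/(2*L)) = (-4 + H)/(2*L))
n = 8/3 (n = (0 + 2) + (½)*(-4 + (-2*(-1) - 2))/(-3) = 2 + (½)*(-⅓)*(-4 + (2 - 2)) = 2 + (½)*(-⅓)*(-4 + 0) = 2 + (½)*(-⅓)*(-4) = 2 + ⅔ = 8/3 ≈ 2.6667)
(w + n*(-15))² = (82 + (8/3)*(-15))² = (82 - 40)² = 42² = 1764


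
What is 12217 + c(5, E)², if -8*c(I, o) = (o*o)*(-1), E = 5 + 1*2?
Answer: 784289/64 ≈ 12255.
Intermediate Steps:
E = 7 (E = 5 + 2 = 7)
c(I, o) = o²/8 (c(I, o) = -o*o*(-1)/8 = -o²*(-1)/8 = -(-1)*o²/8 = o²/8)
12217 + c(5, E)² = 12217 + ((⅛)*7²)² = 12217 + ((⅛)*49)² = 12217 + (49/8)² = 12217 + 2401/64 = 784289/64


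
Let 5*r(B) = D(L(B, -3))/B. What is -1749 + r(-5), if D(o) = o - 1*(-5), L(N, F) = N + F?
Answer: -43722/25 ≈ -1748.9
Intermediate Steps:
L(N, F) = F + N
D(o) = 5 + o (D(o) = o + 5 = 5 + o)
r(B) = (2 + B)/(5*B) (r(B) = ((5 + (-3 + B))/B)/5 = ((2 + B)/B)/5 = (2 + B)/(5*B))
-1749 + r(-5) = -1749 + (1/5)*(2 - 5)/(-5) = -1749 + (1/5)*(-1/5)*(-3) = -1749 + 3/25 = -43722/25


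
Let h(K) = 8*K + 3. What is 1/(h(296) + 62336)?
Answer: 1/64707 ≈ 1.5454e-5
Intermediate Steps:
h(K) = 3 + 8*K
1/(h(296) + 62336) = 1/((3 + 8*296) + 62336) = 1/((3 + 2368) + 62336) = 1/(2371 + 62336) = 1/64707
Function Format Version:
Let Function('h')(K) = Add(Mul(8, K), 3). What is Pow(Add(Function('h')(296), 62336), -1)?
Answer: Rational(1, 64707) ≈ 1.5454e-5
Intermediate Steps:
Function('h')(K) = Add(3, Mul(8, K))
Pow(Add(Function('h')(296), 62336), -1) = Pow(Add(Add(3, Mul(8, 296)), 62336), -1) = Pow(Add(Add(3, 2368), 62336), -1) = Pow(Add(2371, 62336), -1) = Pow(64707, -1) = Rational(1, 64707)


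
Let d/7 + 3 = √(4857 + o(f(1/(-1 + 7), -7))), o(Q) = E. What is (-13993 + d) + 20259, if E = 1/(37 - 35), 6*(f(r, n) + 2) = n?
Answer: 6245 + 7*√19430/2 ≈ 6732.9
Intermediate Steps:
f(r, n) = -2 + n/6
E = ½ (E = 1/2 = ½ ≈ 0.50000)
o(Q) = ½
d = -21 + 7*√19430/2 (d = -21 + 7*√(4857 + ½) = -21 + 7*√(9715/2) = -21 + 7*(√19430/2) = -21 + 7*√19430/2 ≈ 466.87)
(-13993 + d) + 20259 = (-13993 + (-21 + 7*√19430/2)) + 20259 = (-14014 + 7*√19430/2) + 20259 = 6245 + 7*√19430/2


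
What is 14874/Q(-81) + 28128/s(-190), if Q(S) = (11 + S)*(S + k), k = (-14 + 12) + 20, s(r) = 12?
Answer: 1725319/735 ≈ 2347.4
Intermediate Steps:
k = 18 (k = -2 + 20 = 18)
Q(S) = (11 + S)*(18 + S) (Q(S) = (11 + S)*(S + 18) = (11 + S)*(18 + S))
14874/Q(-81) + 28128/s(-190) = 14874/(198 + (-81)**2 + 29*(-81)) + 28128/12 = 14874/(198 + 6561 - 2349) + 28128*(1/12) = 14874/4410 + 2344 = 14874*(1/4410) + 2344 = 2479/735 + 2344 = 1725319/735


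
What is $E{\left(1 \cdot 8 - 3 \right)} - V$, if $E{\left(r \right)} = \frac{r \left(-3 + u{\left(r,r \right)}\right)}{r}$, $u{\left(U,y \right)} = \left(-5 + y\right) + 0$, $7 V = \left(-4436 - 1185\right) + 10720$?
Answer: $- \frac{5120}{7} \approx -731.43$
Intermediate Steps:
$V = \frac{5099}{7}$ ($V = \frac{\left(-4436 - 1185\right) + 10720}{7} = \frac{-5621 + 10720}{7} = \frac{1}{7} \cdot 5099 = \frac{5099}{7} \approx 728.43$)
$u{\left(U,y \right)} = -5 + y$
$E{\left(r \right)} = -8 + r$ ($E{\left(r \right)} = \frac{r \left(-3 + \left(-5 + r\right)\right)}{r} = \frac{r \left(-8 + r\right)}{r} = -8 + r$)
$E{\left(1 \cdot 8 - 3 \right)} - V = \left(-8 + \left(1 \cdot 8 - 3\right)\right) - \frac{5099}{7} = \left(-8 + \left(8 - 3\right)\right) - \frac{5099}{7} = \left(-8 + 5\right) - \frac{5099}{7} = -3 - \frac{5099}{7} = - \frac{5120}{7}$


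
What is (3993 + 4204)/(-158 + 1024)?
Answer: 8197/866 ≈ 9.4654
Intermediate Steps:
(3993 + 4204)/(-158 + 1024) = 8197/866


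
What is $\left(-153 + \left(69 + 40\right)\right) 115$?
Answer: $-5060$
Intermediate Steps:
$\left(-153 + \left(69 + 40\right)\right) 115 = \left(-153 + 109\right) 115 = \left(-44\right) 115 = -5060$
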